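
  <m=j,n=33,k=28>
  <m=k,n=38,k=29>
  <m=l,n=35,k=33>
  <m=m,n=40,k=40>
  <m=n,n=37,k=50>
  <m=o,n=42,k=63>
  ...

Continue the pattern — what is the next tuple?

<m=p,n=39,k=79>

M: j, k, l, m, n, o → p (letters move forward 1 place in the alphabet).
N: alternating steps +5, −3, +5, −3, …, so 33, 38, 35, 40, 37, 42 → 39.
K: differences are 1, 4, 7, … (increasing by 3 each time); 28, 29, 33, 40, 50, 63 → 79.
Combining the parts gives <m=p,n=39,k=79>.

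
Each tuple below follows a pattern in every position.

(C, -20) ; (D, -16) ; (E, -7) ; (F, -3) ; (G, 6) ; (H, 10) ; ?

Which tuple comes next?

Letter — letters move forward 1 place in the alphabet: C, D, E, F, G, H → I.
Second slot — alternating steps +4, +9, +4, +9, …: -20, -16, -7, -3, 6, 10 → 19.
Combining the parts gives (I, 19).

(I, 19)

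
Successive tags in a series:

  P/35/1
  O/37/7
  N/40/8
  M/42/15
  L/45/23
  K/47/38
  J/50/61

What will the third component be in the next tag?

99

Third component: each term is the sum of the two before it; 1, 7, 8, 15, 23, 38, 61 → 99.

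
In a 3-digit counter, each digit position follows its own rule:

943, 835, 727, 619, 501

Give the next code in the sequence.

493

First digit: −1 each step, mod 10, so 9, 8, 7, 6, 5 → 4.
Second digit goes 4, 3, 2, 1, 0 → 9 (−1 each step, mod 10).
Third digit: +2 each step, mod 10, so 3, 5, 7, 9, 1 → 3.
So the next code is 493.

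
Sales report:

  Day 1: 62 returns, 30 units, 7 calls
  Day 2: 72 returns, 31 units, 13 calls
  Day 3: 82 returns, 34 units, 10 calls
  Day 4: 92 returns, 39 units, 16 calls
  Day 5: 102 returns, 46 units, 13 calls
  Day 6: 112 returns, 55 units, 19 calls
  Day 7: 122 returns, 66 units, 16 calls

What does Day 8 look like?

132 returns, 79 units, 22 calls

Returns: 62, 72, 82, 92, 102, 112, 122 → 132 (+10 each step).
Units: 30, 31, 34, 39, 46, 55, 66 → 79 (differences are 1, 3, 5, … (increasing by 2 each time)).
Calls: alternating steps +6, −3, +6, −3, …; 7, 13, 10, 16, 13, 19, 16 → 22.
Putting it together: 132 returns, 79 units, 22 calls.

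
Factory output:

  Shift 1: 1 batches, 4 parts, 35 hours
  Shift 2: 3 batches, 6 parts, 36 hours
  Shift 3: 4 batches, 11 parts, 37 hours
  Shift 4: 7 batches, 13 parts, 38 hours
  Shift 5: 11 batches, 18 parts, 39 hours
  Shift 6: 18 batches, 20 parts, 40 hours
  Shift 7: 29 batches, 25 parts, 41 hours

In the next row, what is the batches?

Batches — each term is the sum of the two before it: 1, 3, 4, 7, 11, 18, 29 → 47.

47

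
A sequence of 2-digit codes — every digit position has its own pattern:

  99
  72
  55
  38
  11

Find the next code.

94

First digit goes 9, 7, 5, 3, 1 → 9 (−2 each step, mod 10).
Second digit: +3 each step, mod 10, so 9, 2, 5, 8, 1 → 4.
Putting it together: 94.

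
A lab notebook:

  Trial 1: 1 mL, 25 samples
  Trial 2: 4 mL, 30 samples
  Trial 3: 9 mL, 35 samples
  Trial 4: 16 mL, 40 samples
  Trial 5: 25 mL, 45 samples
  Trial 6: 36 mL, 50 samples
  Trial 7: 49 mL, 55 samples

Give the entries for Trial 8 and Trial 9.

ML goes 1, 4, 9, 16, 25, 36, 49 → 64 → 81 (perfect squares: 1², 2², 3², …).
Samples — +5 each step: 25, 30, 35, 40, 45, 50, 55 → 60 → 65.
So the next two records are 64 mL, 60 samples and 81 mL, 65 samples.

64 mL, 60 samples; 81 mL, 65 samples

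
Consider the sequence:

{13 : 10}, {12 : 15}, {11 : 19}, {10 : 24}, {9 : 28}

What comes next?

For the first entry, −1 each step: 13, 12, 11, 10, 9 → 8.
Second entry goes 10, 15, 19, 24, 28 → 33 (alternating steps +5, +4, +5, +4, …).
Putting it together: {8 : 33}.

{8 : 33}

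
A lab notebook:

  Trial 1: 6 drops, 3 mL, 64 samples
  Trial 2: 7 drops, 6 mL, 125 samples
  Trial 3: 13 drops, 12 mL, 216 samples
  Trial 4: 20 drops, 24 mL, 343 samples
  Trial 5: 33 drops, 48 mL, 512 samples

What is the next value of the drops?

53

Drops: 6, 7, 13, 20, 33 → 53 (each term is the sum of the two before it).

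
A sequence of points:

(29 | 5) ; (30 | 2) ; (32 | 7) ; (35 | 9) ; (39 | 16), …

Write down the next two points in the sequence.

(44 | 25), (50 | 41)

First coordinate: differences are 1, 2, 3, … (increasing by 1 each time); 29, 30, 32, 35, 39 → 44 → 50.
Second coordinate — each term is the sum of the two before it: 5, 2, 7, 9, 16 → 25 → 41.
Putting the parts together: (44 | 25) and then (50 | 41).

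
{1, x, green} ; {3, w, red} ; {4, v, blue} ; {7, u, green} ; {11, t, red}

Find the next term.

For the first component, each term is the sum of the two before it: 1, 3, 4, 7, 11 → 18.
Letter: letters move back 1 place in the alphabet, so x, w, v, u, t → s.
Colour — repeats green → red → blue: green, red, blue, green, red → blue.
So the next term is {18, s, blue}.

{18, s, blue}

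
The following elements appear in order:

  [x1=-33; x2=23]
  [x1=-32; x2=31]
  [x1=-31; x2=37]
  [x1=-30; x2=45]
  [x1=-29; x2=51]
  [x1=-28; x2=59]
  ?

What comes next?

X1 — +1 each step: -33, -32, -31, -30, -29, -28 → -27.
X2: 23, 31, 37, 45, 51, 59 → 65 (alternating steps +8, +6, +8, +6, …).
Putting it together: [x1=-27; x2=65].

[x1=-27; x2=65]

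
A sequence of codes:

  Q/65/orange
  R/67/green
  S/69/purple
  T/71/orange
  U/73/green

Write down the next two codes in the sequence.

V/75/purple then W/77/orange

For the letter, letters move forward 1 place in the alphabet: Q, R, S, T, U → V → W.
Second component: 65, 67, 69, 71, 73 → 75 → 77 (+2 each step).
Colour: orange, green, purple, orange, green → purple → orange (repeats orange → green → purple).
So the next two codes are V/75/purple and W/77/orange.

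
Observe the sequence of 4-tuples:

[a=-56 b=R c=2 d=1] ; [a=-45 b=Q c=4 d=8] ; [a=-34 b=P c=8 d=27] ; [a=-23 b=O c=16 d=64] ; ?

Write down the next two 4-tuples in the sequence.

[a=-12 b=N c=32 d=125], [a=-1 b=M c=64 d=216]

A: +11 each step; -56, -45, -34, -23 → -12 → -1.
B: letters move back 1 place in the alphabet; R, Q, P, O → N → M.
C: ×2 each step; 2, 4, 8, 16 → 32 → 64.
D: perfect cubes: 1³, 2³, 3³, …, so 1, 8, 27, 64 → 125 → 216.
So the next two 4-tuples are [a=-12 b=N c=32 d=125] and [a=-1 b=M c=64 d=216].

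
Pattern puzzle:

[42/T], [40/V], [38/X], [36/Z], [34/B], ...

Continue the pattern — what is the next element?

First slot: −2 each step, so 42, 40, 38, 36, 34 → 32.
Letter goes T, V, X, Z, B → D (letters move forward 2 places in the alphabet, wrapping Z→A).
So the next element is [32/D].

[32/D]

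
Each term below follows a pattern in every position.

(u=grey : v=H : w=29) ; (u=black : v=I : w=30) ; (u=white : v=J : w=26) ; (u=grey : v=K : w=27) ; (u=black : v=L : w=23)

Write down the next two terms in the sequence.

U goes grey, black, white, grey, black → white → grey (repeats grey → black → white).
V: H, I, J, K, L → M → N (letters move forward 1 place in the alphabet).
W goes 29, 30, 26, 27, 23 → 24 → 20 (alternating steps +1, −4, +1, −4, …).
So the next two terms are (u=white : v=M : w=24) and (u=grey : v=N : w=20).

(u=white : v=M : w=24), (u=grey : v=N : w=20)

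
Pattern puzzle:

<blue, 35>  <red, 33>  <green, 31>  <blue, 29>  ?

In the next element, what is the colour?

Colour: repeats blue → red → green, so blue, red, green, blue → red.

red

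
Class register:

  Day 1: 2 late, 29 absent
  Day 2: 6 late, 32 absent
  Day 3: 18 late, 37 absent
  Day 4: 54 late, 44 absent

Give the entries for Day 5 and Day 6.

162 late, 53 absent; 486 late, 64 absent

Late: ×3 each step, so 2, 6, 18, 54 → 162 → 486.
Absent: differences are 3, 5, 7, … (increasing by 2 each time); 29, 32, 37, 44 → 53 → 64.
So the next two records are 162 late, 53 absent and 486 late, 64 absent.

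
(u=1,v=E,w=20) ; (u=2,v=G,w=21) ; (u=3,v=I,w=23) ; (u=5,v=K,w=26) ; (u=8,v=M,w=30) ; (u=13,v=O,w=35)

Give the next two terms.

(u=21,v=Q,w=41), (u=34,v=S,w=48)

U — each term is the sum of the two before it: 1, 2, 3, 5, 8, 13 → 21 → 34.
V: E, G, I, K, M, O → Q → S (letters move forward 2 places in the alphabet).
For the w, differences are 1, 2, 3, … (increasing by 1 each time): 20, 21, 23, 26, 30, 35 → 41 → 48.
So the next two terms are (u=21,v=Q,w=41) and (u=34,v=S,w=48).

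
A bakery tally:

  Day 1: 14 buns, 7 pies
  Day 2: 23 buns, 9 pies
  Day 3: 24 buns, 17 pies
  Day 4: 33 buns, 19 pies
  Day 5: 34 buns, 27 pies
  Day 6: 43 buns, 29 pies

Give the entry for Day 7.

44 buns, 37 pies

Buns: alternating steps +9, +1, +9, +1, …; 14, 23, 24, 33, 34, 43 → 44.
Pies: alternating steps +2, +8, +2, +8, …, so 7, 9, 17, 19, 27, 29 → 37.
So the next line is 44 buns, 37 pies.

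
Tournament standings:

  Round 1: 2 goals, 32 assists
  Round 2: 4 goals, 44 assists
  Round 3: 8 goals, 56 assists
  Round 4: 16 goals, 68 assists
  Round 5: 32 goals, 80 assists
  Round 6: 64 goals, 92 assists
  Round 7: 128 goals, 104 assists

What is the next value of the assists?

Assists — +12 each step: 32, 44, 56, 68, 80, 92, 104 → 116.

116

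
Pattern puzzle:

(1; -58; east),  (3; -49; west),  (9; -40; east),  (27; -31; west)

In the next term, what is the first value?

First value: ×3 each step; 1, 3, 9, 27 → 81.

81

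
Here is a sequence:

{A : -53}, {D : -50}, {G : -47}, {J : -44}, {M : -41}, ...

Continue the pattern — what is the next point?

Letter: A, D, G, J, M → P (letters move forward 3 places in the alphabet).
Second component — +3 each step: -53, -50, -47, -44, -41 → -38.
Combining the parts gives {P : -38}.

{P : -38}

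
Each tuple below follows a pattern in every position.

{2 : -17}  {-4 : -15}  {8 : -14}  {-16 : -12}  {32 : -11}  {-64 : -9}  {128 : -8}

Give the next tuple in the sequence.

{-256 : -6}

First coordinate: 2, -4, 8, -16, 32, -64, 128 → -256 (×(-2) each step).
For the second coordinate, alternating steps +2, +1, +2, +1, …: -17, -15, -14, -12, -11, -9, -8 → -6.
So the next tuple is {-256 : -6}.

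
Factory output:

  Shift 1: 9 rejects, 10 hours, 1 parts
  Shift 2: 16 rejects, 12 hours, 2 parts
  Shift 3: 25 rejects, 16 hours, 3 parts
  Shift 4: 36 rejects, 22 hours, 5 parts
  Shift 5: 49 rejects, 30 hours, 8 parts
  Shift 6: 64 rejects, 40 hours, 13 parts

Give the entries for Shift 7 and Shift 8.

81 rejects, 52 hours, 21 parts; 100 rejects, 66 hours, 34 parts

Rejects: perfect squares: 3², 4², 5², …; 9, 16, 25, 36, 49, 64 → 81 → 100.
For the hours, differences are 2, 4, 6, … (increasing by 2 each time): 10, 12, 16, 22, 30, 40 → 52 → 66.
Parts: each term is the sum of the two before it; 1, 2, 3, 5, 8, 13 → 21 → 34.
Putting the parts together: 81 rejects, 52 hours, 21 parts and then 100 rejects, 66 hours, 34 parts.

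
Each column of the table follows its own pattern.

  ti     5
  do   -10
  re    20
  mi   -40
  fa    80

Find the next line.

sol  -160

Note: ti, do, re, mi, fa → sol (runs through the solfège scale do→ti).
Second component goes 5, -10, 20, -40, 80 → -160 (×(-2) each step).
Putting it together: sol  -160.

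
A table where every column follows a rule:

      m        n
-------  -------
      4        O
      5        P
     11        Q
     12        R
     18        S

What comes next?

19  T

Column m: alternating steps +1, +6, +1, +6, …; 4, 5, 11, 12, 18 → 19.
Column n — letters move forward 1 place in the alphabet: O, P, Q, R, S → T.
Combining the parts gives 19  T.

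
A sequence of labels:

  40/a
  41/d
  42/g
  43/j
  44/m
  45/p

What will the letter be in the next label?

s

First component: 40, 41, 42, 43, 44, 45 → 46 (+1 each step).
Letter: letters move forward 3 places in the alphabet; a, d, g, j, m, p → s.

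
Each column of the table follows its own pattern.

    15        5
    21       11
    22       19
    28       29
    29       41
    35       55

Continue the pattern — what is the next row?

First component — alternating steps +6, +1, +6, +1, …: 15, 21, 22, 28, 29, 35 → 36.
Second component: 5, 11, 19, 29, 41, 55 → 71 (differences are 6, 8, 10, … (increasing by 2 each time)).
So the next row is 36  71.

36  71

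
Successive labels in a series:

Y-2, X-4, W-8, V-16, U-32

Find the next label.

T-64

Letter goes Y, X, W, V, U → T (letters move back 1 place in the alphabet).
Second component: ×2 each step; 2, 4, 8, 16, 32 → 64.
So the next label is T-64.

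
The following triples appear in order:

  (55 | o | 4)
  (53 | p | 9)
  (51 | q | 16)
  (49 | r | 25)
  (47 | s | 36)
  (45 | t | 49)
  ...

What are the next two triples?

First slot: −2 each step; 55, 53, 51, 49, 47, 45 → 43 → 41.
Letter: o, p, q, r, s, t → u → v (letters move forward 1 place in the alphabet).
For the third slot, perfect squares: 2², 3², 4², …: 4, 9, 16, 25, 36, 49 → 64 → 81.
Putting the parts together: (43 | u | 64) and then (41 | v | 81).

(43 | u | 64), (41 | v | 81)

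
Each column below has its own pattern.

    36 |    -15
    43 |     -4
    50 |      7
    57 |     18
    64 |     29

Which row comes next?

First component: +7 each step; 36, 43, 50, 57, 64 → 71.
Second component goes -15, -4, 7, 18, 29 → 40 (+11 each step).
So the next row is 71  40.

71  40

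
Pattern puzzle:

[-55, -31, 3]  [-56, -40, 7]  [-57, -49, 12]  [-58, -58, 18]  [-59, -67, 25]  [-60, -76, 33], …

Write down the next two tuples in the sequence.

First entry: -55, -56, -57, -58, -59, -60 → -61 → -62 (−1 each step).
For the second entry, −9 each step: -31, -40, -49, -58, -67, -76 → -85 → -94.
For the third entry, differences are 4, 5, 6, … (increasing by 1 each time): 3, 7, 12, 18, 25, 33 → 42 → 52.
So the next two tuples are [-61, -85, 42] and [-62, -94, 52].

[-61, -85, 42], [-62, -94, 52]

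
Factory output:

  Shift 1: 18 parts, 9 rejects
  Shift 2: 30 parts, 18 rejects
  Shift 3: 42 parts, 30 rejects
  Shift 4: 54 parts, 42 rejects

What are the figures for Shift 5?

Parts: 18, 30, 42, 54 → 66 (+12 each step).
For the rejects, always the previous value of the parts: 9, 18, 30, 42 → 54.
Combining the parts gives 66 parts, 54 rejects.

66 parts, 54 rejects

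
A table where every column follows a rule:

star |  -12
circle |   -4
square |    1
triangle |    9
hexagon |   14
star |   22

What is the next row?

circle  27

Shape goes star, circle, square, triangle, hexagon, star → circle (repeats star → circle → square → triangle → hexagon).
Second component goes -12, -4, 1, 9, 14, 22 → 27 (alternating steps +8, +5, +8, +5, …).
So the next row is circle  27.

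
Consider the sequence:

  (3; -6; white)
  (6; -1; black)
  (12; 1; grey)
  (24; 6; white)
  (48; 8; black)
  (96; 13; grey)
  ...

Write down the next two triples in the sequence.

For the first component, ×2 each step: 3, 6, 12, 24, 48, 96 → 192 → 384.
Second component goes -6, -1, 1, 6, 8, 13 → 15 → 20 (alternating steps +5, +2, +5, +2, …).
Shade: white, black, grey, white, black, grey → white → black (repeats white → black → grey).
So the next two triples are (192; 15; white) and (384; 20; black).

(192; 15; white), (384; 20; black)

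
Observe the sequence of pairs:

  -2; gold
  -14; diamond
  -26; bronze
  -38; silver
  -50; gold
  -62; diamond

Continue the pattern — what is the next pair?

-74; bronze

For the first entry, −12 each step: -2, -14, -26, -38, -50, -62 → -74.
Rank: repeats gold → diamond → bronze → silver, so gold, diamond, bronze, silver, gold, diamond → bronze.
Combining the parts gives -74; bronze.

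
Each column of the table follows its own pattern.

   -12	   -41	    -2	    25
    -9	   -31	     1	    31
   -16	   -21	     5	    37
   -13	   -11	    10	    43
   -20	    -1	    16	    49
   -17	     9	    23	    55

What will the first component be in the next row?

First component: -12, -9, -16, -13, -20, -17 → -24 (alternating steps +3, −7, +3, −7, …).

-24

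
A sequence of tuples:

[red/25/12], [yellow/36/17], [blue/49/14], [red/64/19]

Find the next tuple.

[yellow/81/16]

Colour goes red, yellow, blue, red → yellow (repeats red → yellow → blue).
Second slot goes 25, 36, 49, 64 → 81 (perfect squares: 5², 6², 7², …).
Third slot: alternating steps +5, −3, +5, −3, …, so 12, 17, 14, 19 → 16.
So the next tuple is [yellow/81/16].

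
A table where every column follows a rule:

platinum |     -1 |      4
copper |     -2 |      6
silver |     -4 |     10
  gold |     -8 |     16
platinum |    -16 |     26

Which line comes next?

copper  -32  42

Metal goes platinum, copper, silver, gold, platinum → copper (repeats platinum → copper → silver → gold).
For the second component, ×2 each step: -1, -2, -4, -8, -16 → -32.
Third component goes 4, 6, 10, 16, 26 → 42 (each term is the sum of the two before it).
Combining the parts gives copper  -32  42.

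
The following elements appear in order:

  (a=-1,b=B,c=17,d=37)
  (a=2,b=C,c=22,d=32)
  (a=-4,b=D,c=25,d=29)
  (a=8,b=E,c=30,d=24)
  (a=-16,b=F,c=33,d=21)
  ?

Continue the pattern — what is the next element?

(a=32,b=G,c=38,d=16)

For the a, ×(-2) each step: -1, 2, -4, 8, -16 → 32.
B: letters move forward 1 place in the alphabet, so B, C, D, E, F → G.
C — alternating steps +5, +3, +5, +3, …: 17, 22, 25, 30, 33 → 38.
D goes 37, 32, 29, 24, 21 → 16 (together with the c always sums to 54).
So the next element is (a=32,b=G,c=38,d=16).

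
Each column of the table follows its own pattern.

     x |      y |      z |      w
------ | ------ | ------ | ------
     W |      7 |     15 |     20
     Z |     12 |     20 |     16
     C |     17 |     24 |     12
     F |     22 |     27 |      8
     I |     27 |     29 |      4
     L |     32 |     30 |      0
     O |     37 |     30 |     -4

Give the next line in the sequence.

For the column x, letters move forward 3 places in the alphabet, wrapping Z→A: W, Z, C, F, I, L, O → R.
For the column y, +5 each step: 7, 12, 17, 22, 27, 32, 37 → 42.
Column z: 15, 20, 24, 27, 29, 30, 30 → 29 (differences are 5, 4, 3, … (decreasing by 1 each time)).
For the column w, −4 each step: 20, 16, 12, 8, 4, 0, -4 → -8.
Putting it together: R  42  29  -8.

R  42  29  -8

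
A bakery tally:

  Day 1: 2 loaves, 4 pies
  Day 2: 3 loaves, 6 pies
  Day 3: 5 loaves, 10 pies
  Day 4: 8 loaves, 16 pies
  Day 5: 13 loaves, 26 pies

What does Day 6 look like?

21 loaves, 42 pies

Loaves: 2, 3, 5, 8, 13 → 21 (each term is the sum of the two before it).
Pies: always 2 × the loaves; 4, 6, 10, 16, 26 → 42.
Combining the parts gives 21 loaves, 42 pies.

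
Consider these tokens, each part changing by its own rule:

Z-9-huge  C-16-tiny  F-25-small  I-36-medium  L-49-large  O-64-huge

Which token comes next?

For the letter, letters move forward 3 places in the alphabet, wrapping Z→A: Z, C, F, I, L, O → R.
Second component — perfect squares: 3², 4², 5², …: 9, 16, 25, 36, 49, 64 → 81.
For the size, repeats huge → tiny → small → medium → large: huge, tiny, small, medium, large, huge → tiny.
Combining the parts gives R-81-tiny.

R-81-tiny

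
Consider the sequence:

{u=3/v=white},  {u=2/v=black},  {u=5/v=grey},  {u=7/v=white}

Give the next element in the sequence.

U: each term is the sum of the two before it, so 3, 2, 5, 7 → 12.
V: repeats white → black → grey, so white, black, grey, white → black.
Putting it together: {u=12/v=black}.

{u=12/v=black}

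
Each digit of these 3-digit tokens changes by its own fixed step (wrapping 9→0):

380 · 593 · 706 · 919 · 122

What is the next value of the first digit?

For the first digit, +2 each step, mod 10: 3, 5, 7, 9, 1 → 3.
Second digit: +1 each step, mod 10; 8, 9, 0, 1, 2 → 3.
Third digit: +3 each step, mod 10, so 0, 3, 6, 9, 2 → 5.

3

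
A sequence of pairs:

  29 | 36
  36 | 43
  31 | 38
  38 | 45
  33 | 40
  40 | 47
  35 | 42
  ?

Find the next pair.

42 | 49

First coordinate: alternating steps +7, −5, +7, −5, …, so 29, 36, 31, 38, 33, 40, 35 → 42.
Second coordinate — always 7 more than the first coordinate: 36, 43, 38, 45, 40, 47, 42 → 49.
Combining the parts gives 42 | 49.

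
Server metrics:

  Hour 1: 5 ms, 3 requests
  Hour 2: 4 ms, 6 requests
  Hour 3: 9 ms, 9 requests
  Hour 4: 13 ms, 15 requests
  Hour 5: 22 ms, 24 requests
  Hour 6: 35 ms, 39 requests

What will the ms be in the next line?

Ms: 5, 4, 9, 13, 22, 35 → 57 (each term is the sum of the two before it).

57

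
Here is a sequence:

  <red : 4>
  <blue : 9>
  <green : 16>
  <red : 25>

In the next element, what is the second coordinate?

Second coordinate goes 4, 9, 16, 25 → 36 (perfect squares: 2², 3², 4², …).

36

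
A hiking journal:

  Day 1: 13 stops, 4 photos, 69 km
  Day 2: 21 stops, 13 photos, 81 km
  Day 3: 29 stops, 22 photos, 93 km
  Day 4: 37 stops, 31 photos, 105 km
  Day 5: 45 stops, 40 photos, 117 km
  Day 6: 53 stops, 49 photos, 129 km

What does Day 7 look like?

61 stops, 58 photos, 141 km

Stops: +8 each step, so 13, 21, 29, 37, 45, 53 → 61.
Photos: +9 each step; 4, 13, 22, 31, 40, 49 → 58.
Km goes 69, 81, 93, 105, 117, 129 → 141 (+12 each step).
Putting it together: 61 stops, 58 photos, 141 km.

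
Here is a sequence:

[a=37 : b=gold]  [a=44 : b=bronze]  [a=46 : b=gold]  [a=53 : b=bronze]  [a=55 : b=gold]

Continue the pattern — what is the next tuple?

A: alternating steps +7, +2, +7, +2, …; 37, 44, 46, 53, 55 → 62.
B: alternates gold ↔ bronze; gold, bronze, gold, bronze, gold → bronze.
Combining the parts gives [a=62 : b=bronze].

[a=62 : b=bronze]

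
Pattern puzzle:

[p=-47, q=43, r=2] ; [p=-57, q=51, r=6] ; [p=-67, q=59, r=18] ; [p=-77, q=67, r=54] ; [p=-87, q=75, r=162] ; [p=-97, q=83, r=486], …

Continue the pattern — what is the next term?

[p=-107, q=91, r=1458]

P: -47, -57, -67, -77, -87, -97 → -107 (−10 each step).
Q goes 43, 51, 59, 67, 75, 83 → 91 (+8 each step).
For the r, ×3 each step: 2, 6, 18, 54, 162, 486 → 1458.
So the next term is [p=-107, q=91, r=1458].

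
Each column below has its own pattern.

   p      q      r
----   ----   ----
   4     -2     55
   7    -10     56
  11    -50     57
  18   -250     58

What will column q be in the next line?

-1250

Column q — ×5 each step: -2, -10, -50, -250 → -1250.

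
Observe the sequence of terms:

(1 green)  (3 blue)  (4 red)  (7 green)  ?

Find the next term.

(11 blue)

First entry goes 1, 3, 4, 7 → 11 (each term is the sum of the two before it).
Colour: repeats green → blue → red, so green, blue, red, green → blue.
Combining the parts gives (11 blue).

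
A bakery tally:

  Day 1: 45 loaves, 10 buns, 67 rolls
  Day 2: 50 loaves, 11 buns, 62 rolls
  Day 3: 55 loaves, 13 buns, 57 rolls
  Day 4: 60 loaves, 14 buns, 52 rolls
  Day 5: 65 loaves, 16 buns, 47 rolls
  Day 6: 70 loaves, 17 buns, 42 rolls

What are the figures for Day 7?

75 loaves, 19 buns, 37 rolls

Loaves — +5 each step: 45, 50, 55, 60, 65, 70 → 75.
Buns — alternating steps +1, +2, +1, +2, …: 10, 11, 13, 14, 16, 17 → 19.
Rolls: 67, 62, 57, 52, 47, 42 → 37 (−5 each step).
Putting it together: 75 loaves, 19 buns, 37 rolls.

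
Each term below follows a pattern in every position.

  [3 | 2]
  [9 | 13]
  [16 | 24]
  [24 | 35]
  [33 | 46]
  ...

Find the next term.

[43 | 57]

First value goes 3, 9, 16, 24, 33 → 43 (differences are 6, 7, 8, … (increasing by 1 each time)).
Second value: +11 each step; 2, 13, 24, 35, 46 → 57.
Combining the parts gives [43 | 57].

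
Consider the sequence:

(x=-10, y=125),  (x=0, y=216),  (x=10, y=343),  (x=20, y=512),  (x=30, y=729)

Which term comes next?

(x=40, y=1000)

For the x, +10 each step: -10, 0, 10, 20, 30 → 40.
Y — perfect cubes: 5³, 6³, 7³, …: 125, 216, 343, 512, 729 → 1000.
Combining the parts gives (x=40, y=1000).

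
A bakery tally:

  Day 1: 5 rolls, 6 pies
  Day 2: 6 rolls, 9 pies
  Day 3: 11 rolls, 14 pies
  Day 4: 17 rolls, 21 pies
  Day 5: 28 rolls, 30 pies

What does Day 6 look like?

Rolls: each term is the sum of the two before it; 5, 6, 11, 17, 28 → 45.
Pies goes 6, 9, 14, 21, 30 → 41 (differences are 3, 5, 7, … (increasing by 2 each time)).
Putting it together: 45 rolls, 41 pies.

45 rolls, 41 pies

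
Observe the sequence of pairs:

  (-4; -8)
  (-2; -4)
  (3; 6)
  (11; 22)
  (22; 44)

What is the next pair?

(36; 72)

First value: -4, -2, 3, 11, 22 → 36 (differences are 2, 5, 8, … (increasing by 3 each time)).
Second value: -8, -4, 6, 22, 44 → 72 (always 2 × the first value).
Combining the parts gives (36; 72).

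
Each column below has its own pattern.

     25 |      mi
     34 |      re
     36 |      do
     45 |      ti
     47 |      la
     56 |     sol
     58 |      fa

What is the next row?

67  mi

First component: alternating steps +9, +2, +9, +2, …; 25, 34, 36, 45, 47, 56, 58 → 67.
For the note, runs backward through the solfège scale do→ti: mi, re, do, ti, la, sol, fa → mi.
Combining the parts gives 67  mi.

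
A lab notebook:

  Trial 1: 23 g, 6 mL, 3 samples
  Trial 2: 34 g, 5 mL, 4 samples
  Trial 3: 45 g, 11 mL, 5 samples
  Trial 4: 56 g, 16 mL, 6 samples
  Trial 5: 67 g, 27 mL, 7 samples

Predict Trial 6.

G: +11 each step, so 23, 34, 45, 56, 67 → 78.
ML goes 6, 5, 11, 16, 27 → 43 (each term is the sum of the two before it).
Samples goes 3, 4, 5, 6, 7 → 8 (+1 each step).
So the next record is 78 g, 43 mL, 8 samples.

78 g, 43 mL, 8 samples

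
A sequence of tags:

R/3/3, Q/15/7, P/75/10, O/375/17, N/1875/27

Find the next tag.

Letter: letters move back 1 place in the alphabet; R, Q, P, O, N → M.
Second component goes 3, 15, 75, 375, 1875 → 9375 (×5 each step).
Third component: each term is the sum of the two before it, so 3, 7, 10, 17, 27 → 44.
Putting it together: M/9375/44.

M/9375/44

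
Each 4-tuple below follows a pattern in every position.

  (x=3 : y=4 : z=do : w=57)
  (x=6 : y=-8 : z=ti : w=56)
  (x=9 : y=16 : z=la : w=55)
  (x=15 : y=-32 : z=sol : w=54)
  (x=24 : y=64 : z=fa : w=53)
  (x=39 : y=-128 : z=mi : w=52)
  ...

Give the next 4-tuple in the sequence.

(x=63 : y=256 : z=re : w=51)

For the x, each term is the sum of the two before it: 3, 6, 9, 15, 24, 39 → 63.
For the y, ×(-2) each step: 4, -8, 16, -32, 64, -128 → 256.
Z: runs backward through the solfège scale do→ti, so do, ti, la, sol, fa, mi → re.
For the w, −1 each step: 57, 56, 55, 54, 53, 52 → 51.
So the next 4-tuple is (x=63 : y=256 : z=re : w=51).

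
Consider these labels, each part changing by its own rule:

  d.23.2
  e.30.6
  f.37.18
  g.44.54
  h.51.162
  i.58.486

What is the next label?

Letter — letters move forward 1 place in the alphabet: d, e, f, g, h, i → j.
Second component: +7 each step, so 23, 30, 37, 44, 51, 58 → 65.
Third component: 2, 6, 18, 54, 162, 486 → 1458 (×3 each step).
Putting it together: j.65.1458.

j.65.1458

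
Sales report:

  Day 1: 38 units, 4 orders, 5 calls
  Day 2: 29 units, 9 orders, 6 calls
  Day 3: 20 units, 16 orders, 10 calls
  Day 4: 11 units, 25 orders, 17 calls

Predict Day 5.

2 units, 36 orders, 27 calls

For the units, −9 each step: 38, 29, 20, 11 → 2.
Orders: 4, 9, 16, 25 → 36 (perfect squares: 2², 3², 4², …).
Calls — differences are 1, 4, 7, … (increasing by 3 each time): 5, 6, 10, 17 → 27.
So the next record is 2 units, 36 orders, 27 calls.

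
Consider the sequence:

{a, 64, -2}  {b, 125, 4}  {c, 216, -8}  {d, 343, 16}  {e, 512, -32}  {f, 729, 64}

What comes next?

Letter: letters move forward 1 place in the alphabet, so a, b, c, d, e, f → g.
Second part: 64, 125, 216, 343, 512, 729 → 1000 (perfect cubes: 4³, 5³, 6³, …).
Third part goes -2, 4, -8, 16, -32, 64 → -128 (×(-2) each step).
So the next element is {g, 1000, -128}.

{g, 1000, -128}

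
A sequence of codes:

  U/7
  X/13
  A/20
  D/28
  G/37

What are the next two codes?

Letter: letters move forward 3 places in the alphabet, wrapping Z→A, so U, X, A, D, G → J → M.
Second component goes 7, 13, 20, 28, 37 → 47 → 58 (differences are 6, 7, 8, … (increasing by 1 each time)).
Putting the parts together: J/47 and then M/58.

J/47 then M/58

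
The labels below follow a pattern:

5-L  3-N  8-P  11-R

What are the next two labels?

First component: each term is the sum of the two before it; 5, 3, 8, 11 → 19 → 30.
For the letter, letters move forward 2 places in the alphabet: L, N, P, R → T → V.
Putting the parts together: 19-T and then 30-V.

19-T then 30-V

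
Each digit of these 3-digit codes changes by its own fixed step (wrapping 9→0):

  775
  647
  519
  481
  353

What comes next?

225

First digit goes 7, 6, 5, 4, 3 → 2 (−1 each step, mod 10).
Second digit: −3 each step, mod 10, so 7, 4, 1, 8, 5 → 2.
For the third digit, +2 each step, mod 10: 5, 7, 9, 1, 3 → 5.
Putting it together: 225.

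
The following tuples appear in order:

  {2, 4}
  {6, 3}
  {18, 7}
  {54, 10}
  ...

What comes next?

{162, 17}

First entry — ×3 each step: 2, 6, 18, 54 → 162.
Second entry — each term is the sum of the two before it: 4, 3, 7, 10 → 17.
Putting it together: {162, 17}.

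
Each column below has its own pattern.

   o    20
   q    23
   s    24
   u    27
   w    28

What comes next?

y  31

For the letter, letters move forward 2 places in the alphabet: o, q, s, u, w → y.
Second component: alternating steps +3, +1, +3, +1, …; 20, 23, 24, 27, 28 → 31.
Putting it together: y  31.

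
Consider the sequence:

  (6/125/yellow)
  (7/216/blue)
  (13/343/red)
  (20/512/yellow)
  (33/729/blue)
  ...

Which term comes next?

First part: each term is the sum of the two before it, so 6, 7, 13, 20, 33 → 53.
For the second part, perfect cubes: 5³, 6³, 7³, …: 125, 216, 343, 512, 729 → 1000.
Colour — repeats yellow → blue → red: yellow, blue, red, yellow, blue → red.
Putting it together: (53/1000/red).

(53/1000/red)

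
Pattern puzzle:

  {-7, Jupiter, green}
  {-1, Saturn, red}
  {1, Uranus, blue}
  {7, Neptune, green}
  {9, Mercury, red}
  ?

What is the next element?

{15, Venus, blue}

First slot: alternating steps +6, +2, +6, +2, …, so -7, -1, 1, 7, 9 → 15.
Planet: Jupiter, Saturn, Uranus, Neptune, Mercury → Venus (runs through the planets Mercury→Neptune).
For the colour, repeats green → red → blue: green, red, blue, green, red → blue.
So the next element is {15, Venus, blue}.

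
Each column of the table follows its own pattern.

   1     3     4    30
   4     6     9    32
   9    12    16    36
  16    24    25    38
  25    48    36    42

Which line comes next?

For the first component, perfect squares: 1², 2², 3², …: 1, 4, 9, 16, 25 → 36.
Second component — ×2 each step: 3, 6, 12, 24, 48 → 96.
Third component goes 4, 9, 16, 25, 36 → 49 (perfect squares: 2², 3², 4², …).
For the fourth component, alternating steps +2, +4, +2, +4, …: 30, 32, 36, 38, 42 → 44.
Putting it together: 36  96  49  44.

36  96  49  44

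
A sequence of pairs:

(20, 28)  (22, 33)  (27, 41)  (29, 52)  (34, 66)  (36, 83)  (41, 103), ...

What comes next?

(43, 126)

For the first slot, alternating steps +2, +5, +2, +5, …: 20, 22, 27, 29, 34, 36, 41 → 43.
For the second slot, differences are 5, 8, 11, … (increasing by 3 each time): 28, 33, 41, 52, 66, 83, 103 → 126.
So the next pair is (43, 126).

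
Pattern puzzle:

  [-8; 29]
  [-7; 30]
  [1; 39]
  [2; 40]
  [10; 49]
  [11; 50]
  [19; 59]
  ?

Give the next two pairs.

[20; 60], [28; 69]

For the first component, alternating steps +1, +8, +1, +8, …: -8, -7, 1, 2, 10, 11, 19 → 20 → 28.
Second component — alternating steps +1, +9, +1, +9, …: 29, 30, 39, 40, 49, 50, 59 → 60 → 69.
Putting the parts together: [20; 60] and then [28; 69].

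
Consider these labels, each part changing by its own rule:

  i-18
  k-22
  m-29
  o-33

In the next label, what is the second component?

Second component: alternating steps +4, +7, +4, +7, …, so 18, 22, 29, 33 → 40.

40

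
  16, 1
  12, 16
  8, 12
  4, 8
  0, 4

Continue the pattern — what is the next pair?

-4, 0

First value: −4 each step, so 16, 12, 8, 4, 0 → -4.
Second value: always the previous value of the first value; 1, 16, 12, 8, 4 → 0.
So the next pair is -4, 0.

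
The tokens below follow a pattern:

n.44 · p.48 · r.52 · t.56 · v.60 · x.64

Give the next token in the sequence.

Letter — letters move forward 2 places in the alphabet: n, p, r, t, v, x → z.
Second component: +4 each step; 44, 48, 52, 56, 60, 64 → 68.
Putting it together: z.68.

z.68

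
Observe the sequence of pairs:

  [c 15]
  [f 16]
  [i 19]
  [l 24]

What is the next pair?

Letter: letters move forward 3 places in the alphabet; c, f, i, l → o.
For the second value, differences are 1, 3, 5, … (increasing by 2 each time): 15, 16, 19, 24 → 31.
Putting it together: [o 31].

[o 31]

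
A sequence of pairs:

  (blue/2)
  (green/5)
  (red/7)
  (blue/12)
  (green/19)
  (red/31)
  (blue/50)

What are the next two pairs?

Colour goes blue, green, red, blue, green, red, blue → green → red (repeats blue → green → red).
Second entry: 2, 5, 7, 12, 19, 31, 50 → 81 → 131 (each term is the sum of the two before it).
So the next two pairs are (green/81) and (red/131).

(green/81), (red/131)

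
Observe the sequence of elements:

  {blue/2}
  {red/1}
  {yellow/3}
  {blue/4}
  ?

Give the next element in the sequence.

Colour: repeats blue → red → yellow, so blue, red, yellow, blue → red.
Second coordinate: 2, 1, 3, 4 → 7 (each term is the sum of the two before it).
So the next element is {red/7}.

{red/7}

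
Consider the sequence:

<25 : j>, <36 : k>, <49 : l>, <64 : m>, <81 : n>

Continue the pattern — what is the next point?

<100 : o>

First component: perfect squares: 5², 6², 7², …; 25, 36, 49, 64, 81 → 100.
Letter: letters move forward 1 place in the alphabet, so j, k, l, m, n → o.
Putting it together: <100 : o>.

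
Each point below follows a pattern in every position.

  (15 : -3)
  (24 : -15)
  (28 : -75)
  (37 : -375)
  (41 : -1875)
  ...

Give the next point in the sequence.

(50 : -9375)

First value: alternating steps +9, +4, +9, +4, …; 15, 24, 28, 37, 41 → 50.
Second value goes -3, -15, -75, -375, -1875 → -9375 (×5 each step).
Putting it together: (50 : -9375).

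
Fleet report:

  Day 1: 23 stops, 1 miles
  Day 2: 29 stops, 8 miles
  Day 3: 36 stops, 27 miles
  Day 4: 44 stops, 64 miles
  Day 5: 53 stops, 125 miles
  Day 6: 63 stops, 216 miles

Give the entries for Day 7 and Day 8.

Stops goes 23, 29, 36, 44, 53, 63 → 74 → 86 (differences are 6, 7, 8, … (increasing by 1 each time)).
Miles: 1, 8, 27, 64, 125, 216 → 343 → 512 (perfect cubes: 1³, 2³, 3³, …).
Putting the parts together: 74 stops, 343 miles and then 86 stops, 512 miles.

74 stops, 343 miles; 86 stops, 512 miles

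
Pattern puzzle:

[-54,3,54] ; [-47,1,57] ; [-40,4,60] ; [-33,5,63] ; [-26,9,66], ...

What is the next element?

First component: -54, -47, -40, -33, -26 → -19 (+7 each step).
Second component — each term is the sum of the two before it: 3, 1, 4, 5, 9 → 14.
Third component: +3 each step; 54, 57, 60, 63, 66 → 69.
Combining the parts gives [-19,14,69].

[-19,14,69]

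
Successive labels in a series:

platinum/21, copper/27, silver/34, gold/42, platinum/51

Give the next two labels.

Metal — repeats platinum → copper → silver → gold: platinum, copper, silver, gold, platinum → copper → silver.
Second component — differences are 6, 7, 8, … (increasing by 1 each time): 21, 27, 34, 42, 51 → 61 → 72.
So the next two labels are copper/61 and silver/72.

copper/61, silver/72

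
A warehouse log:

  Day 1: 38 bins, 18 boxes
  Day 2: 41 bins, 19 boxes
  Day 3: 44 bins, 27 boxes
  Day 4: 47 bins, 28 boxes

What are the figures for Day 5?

50 bins, 36 boxes

Bins goes 38, 41, 44, 47 → 50 (+3 each step).
For the boxes, alternating steps +1, +8, +1, +8, …: 18, 19, 27, 28 → 36.
So the next row is 50 bins, 36 boxes.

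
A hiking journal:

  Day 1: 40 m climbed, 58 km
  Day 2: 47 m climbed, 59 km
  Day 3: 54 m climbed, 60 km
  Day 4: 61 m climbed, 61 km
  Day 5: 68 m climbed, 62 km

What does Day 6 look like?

M climbed: +7 each step; 40, 47, 54, 61, 68 → 75.
Km goes 58, 59, 60, 61, 62 → 63 (+1 each step).
Combining the parts gives 75 m climbed, 63 km.

75 m climbed, 63 km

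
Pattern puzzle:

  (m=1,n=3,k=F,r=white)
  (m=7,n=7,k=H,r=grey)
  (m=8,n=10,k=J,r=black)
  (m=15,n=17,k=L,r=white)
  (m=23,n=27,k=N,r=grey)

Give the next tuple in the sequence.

M: 1, 7, 8, 15, 23 → 38 (each term is the sum of the two before it).
N — each term is the sum of the two before it: 3, 7, 10, 17, 27 → 44.
K: letters move forward 2 places in the alphabet; F, H, J, L, N → P.
R: repeats white → grey → black, so white, grey, black, white, grey → black.
So the next tuple is (m=38,n=44,k=P,r=black).

(m=38,n=44,k=P,r=black)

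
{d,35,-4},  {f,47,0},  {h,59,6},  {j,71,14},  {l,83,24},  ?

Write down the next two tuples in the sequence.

Letter goes d, f, h, j, l → n → p (letters move forward 2 places in the alphabet).
Second slot goes 35, 47, 59, 71, 83 → 95 → 107 (+12 each step).
Third slot: differences are 4, 6, 8, … (increasing by 2 each time); -4, 0, 6, 14, 24 → 36 → 50.
Putting the parts together: {n,95,36} and then {p,107,50}.

{n,95,36}, {p,107,50}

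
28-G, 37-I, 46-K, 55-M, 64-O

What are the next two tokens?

73-Q then 82-S

First component: +9 each step, so 28, 37, 46, 55, 64 → 73 → 82.
Letter — letters move forward 2 places in the alphabet: G, I, K, M, O → Q → S.
So the next two tokens are 73-Q and 82-S.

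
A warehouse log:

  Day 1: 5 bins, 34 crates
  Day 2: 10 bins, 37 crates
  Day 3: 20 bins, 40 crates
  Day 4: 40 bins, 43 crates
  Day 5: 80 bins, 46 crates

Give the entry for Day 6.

160 bins, 49 crates

Bins — ×2 each step: 5, 10, 20, 40, 80 → 160.
Crates: +3 each step; 34, 37, 40, 43, 46 → 49.
Putting it together: 160 bins, 49 crates.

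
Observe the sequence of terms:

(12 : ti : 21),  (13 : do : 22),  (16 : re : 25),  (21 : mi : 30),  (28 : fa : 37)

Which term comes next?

First coordinate goes 12, 13, 16, 21, 28 → 37 (differences are 1, 3, 5, … (increasing by 2 each time)).
Note — runs through the solfège scale do→ti: ti, do, re, mi, fa → sol.
Third coordinate: always 9 more than the first coordinate; 21, 22, 25, 30, 37 → 46.
Putting it together: (37 : sol : 46).

(37 : sol : 46)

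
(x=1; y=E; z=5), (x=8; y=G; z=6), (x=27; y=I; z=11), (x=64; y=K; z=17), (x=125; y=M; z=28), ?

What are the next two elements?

(x=216; y=O; z=45), (x=343; y=Q; z=73)

X: 1, 8, 27, 64, 125 → 216 → 343 (perfect cubes: 1³, 2³, 3³, …).
Y: letters move forward 2 places in the alphabet; E, G, I, K, M → O → Q.
Z — each term is the sum of the two before it: 5, 6, 11, 17, 28 → 45 → 73.
Putting the parts together: (x=216; y=O; z=45) and then (x=343; y=Q; z=73).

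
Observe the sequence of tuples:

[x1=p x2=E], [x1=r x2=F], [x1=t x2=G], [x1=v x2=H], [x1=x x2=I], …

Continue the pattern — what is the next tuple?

X1: p, r, t, v, x → z (letters move forward 2 places in the alphabet).
X2: letters move forward 1 place in the alphabet; E, F, G, H, I → J.
Combining the parts gives [x1=z x2=J].

[x1=z x2=J]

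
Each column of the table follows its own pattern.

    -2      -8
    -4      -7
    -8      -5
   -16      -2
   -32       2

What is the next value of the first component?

For the first component, ×2 each step: -2, -4, -8, -16, -32 → -64.

-64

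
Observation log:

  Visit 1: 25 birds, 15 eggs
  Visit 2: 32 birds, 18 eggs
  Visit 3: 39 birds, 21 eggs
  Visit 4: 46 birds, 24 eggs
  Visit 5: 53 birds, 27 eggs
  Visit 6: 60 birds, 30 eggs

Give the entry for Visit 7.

Birds — +7 each step: 25, 32, 39, 46, 53, 60 → 67.
For the eggs, +3 each step: 15, 18, 21, 24, 27, 30 → 33.
So the next row is 67 birds, 33 eggs.

67 birds, 33 eggs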